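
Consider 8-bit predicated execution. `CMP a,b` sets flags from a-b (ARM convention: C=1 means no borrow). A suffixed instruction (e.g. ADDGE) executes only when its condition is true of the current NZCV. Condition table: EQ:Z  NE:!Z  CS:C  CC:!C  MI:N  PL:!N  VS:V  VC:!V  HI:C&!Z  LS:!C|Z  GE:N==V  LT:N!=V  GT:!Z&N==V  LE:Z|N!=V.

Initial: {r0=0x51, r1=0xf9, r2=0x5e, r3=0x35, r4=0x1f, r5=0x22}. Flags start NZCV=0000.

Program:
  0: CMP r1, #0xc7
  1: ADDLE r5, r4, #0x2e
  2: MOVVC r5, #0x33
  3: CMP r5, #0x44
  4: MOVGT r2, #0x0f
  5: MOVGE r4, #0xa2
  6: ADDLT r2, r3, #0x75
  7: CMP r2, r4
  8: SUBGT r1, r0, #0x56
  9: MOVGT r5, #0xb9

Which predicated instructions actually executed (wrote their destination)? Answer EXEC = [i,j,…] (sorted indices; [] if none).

EXEC = [2,6]

0: ✓ CMP  NZCV=0010
1: · ADDLE
2: ✓ MOVVC  r5←0x33
3: ✓ CMP  NZCV=1000
4: · MOVGT
5: · MOVGE
6: ✓ ADDLT  r2←0xaa
7: ✓ CMP  NZCV=1010
8: · SUBGT
9: · MOVGT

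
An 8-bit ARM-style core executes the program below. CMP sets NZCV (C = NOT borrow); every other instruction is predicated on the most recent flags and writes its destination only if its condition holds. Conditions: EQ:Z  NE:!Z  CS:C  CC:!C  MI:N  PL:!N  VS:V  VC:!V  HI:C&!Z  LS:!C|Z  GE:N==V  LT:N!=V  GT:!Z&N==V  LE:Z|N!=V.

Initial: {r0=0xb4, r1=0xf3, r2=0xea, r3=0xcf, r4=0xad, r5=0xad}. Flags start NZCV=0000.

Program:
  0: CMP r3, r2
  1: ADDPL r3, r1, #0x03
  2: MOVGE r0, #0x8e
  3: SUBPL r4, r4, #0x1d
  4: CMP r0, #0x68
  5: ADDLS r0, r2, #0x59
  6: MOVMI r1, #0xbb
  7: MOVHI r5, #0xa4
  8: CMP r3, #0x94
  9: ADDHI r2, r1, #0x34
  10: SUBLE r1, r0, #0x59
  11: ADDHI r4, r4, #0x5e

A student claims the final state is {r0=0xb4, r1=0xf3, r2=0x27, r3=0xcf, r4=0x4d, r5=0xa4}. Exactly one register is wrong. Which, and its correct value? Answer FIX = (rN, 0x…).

FIX = (r4, 0x0b)

0: ✓ CMP  NZCV=1000
1: · ADDPL
2: · MOVGE
3: · SUBPL
4: ✓ CMP  NZCV=0011
5: · ADDLS
6: · MOVMI
7: ✓ MOVHI  r5←0xa4
8: ✓ CMP  NZCV=0010
9: ✓ ADDHI  r2←0x27
10: · SUBLE
11: ✓ ADDHI  r4←0x0b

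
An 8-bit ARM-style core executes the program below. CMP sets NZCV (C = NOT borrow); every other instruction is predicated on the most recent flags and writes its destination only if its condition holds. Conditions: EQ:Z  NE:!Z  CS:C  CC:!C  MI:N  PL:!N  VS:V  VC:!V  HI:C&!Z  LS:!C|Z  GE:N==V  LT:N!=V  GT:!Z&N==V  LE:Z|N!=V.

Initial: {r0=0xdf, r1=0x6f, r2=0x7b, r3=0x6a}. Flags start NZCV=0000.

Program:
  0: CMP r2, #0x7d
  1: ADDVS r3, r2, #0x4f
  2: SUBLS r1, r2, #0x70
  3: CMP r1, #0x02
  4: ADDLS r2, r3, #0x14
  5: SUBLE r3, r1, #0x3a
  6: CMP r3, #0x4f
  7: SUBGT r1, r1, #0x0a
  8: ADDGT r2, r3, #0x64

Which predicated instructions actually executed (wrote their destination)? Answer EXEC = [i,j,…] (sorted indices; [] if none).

[0] flags=1000 → (cmp)
[1] flags=1000 VS?F → skip
[2] flags=1000 LS?T → r1=0x0b
[3] flags=0010 → (cmp)
[4] flags=0010 LS?F → skip
[5] flags=0010 LE?F → skip
[6] flags=0010 → (cmp)
[7] flags=0010 GT?T → r1=0x01
[8] flags=0010 GT?T → r2=0xce

EXEC = [2,7,8]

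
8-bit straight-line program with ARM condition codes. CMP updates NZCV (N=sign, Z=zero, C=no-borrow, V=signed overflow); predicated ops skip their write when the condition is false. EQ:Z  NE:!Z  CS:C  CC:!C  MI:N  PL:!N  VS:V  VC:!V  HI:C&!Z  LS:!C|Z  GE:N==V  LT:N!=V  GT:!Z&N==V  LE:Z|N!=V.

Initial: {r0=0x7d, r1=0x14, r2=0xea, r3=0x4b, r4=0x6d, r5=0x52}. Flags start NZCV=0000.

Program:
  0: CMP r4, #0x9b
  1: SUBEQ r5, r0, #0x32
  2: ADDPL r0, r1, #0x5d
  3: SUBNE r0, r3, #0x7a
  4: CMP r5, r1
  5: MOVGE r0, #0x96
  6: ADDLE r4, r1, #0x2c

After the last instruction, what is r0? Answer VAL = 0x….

VAL = 0x96

[0] flags=1001 → (cmp)
[1] flags=1001 EQ?F → skip
[2] flags=1001 PL?F → skip
[3] flags=1001 NE?T → r0=0xd1
[4] flags=0010 → (cmp)
[5] flags=0010 GE?T → r0=0x96
[6] flags=0010 LE?F → skip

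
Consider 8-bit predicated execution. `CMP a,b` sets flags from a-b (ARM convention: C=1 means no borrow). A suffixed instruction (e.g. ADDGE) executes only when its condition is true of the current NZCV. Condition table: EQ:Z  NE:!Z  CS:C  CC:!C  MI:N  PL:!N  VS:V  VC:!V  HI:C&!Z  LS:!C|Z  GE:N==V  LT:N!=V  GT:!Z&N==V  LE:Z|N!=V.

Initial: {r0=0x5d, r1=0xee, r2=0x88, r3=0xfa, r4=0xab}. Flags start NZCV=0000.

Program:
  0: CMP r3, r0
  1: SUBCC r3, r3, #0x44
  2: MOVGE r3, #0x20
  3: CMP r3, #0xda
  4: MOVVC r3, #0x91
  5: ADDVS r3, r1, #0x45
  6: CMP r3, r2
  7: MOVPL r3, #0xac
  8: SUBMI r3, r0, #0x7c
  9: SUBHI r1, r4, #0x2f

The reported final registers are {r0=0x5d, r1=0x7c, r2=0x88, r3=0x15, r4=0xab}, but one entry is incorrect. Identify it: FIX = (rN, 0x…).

FIX = (r3, 0xac)

[0] flags=1010 → (cmp)
[1] flags=1010 CC?F → skip
[2] flags=1010 GE?F → skip
[3] flags=0010 → (cmp)
[4] flags=0010 VC?T → r3=0x91
[5] flags=0010 VS?F → skip
[6] flags=0010 → (cmp)
[7] flags=0010 PL?T → r3=0xac
[8] flags=0010 MI?F → skip
[9] flags=0010 HI?T → r1=0x7c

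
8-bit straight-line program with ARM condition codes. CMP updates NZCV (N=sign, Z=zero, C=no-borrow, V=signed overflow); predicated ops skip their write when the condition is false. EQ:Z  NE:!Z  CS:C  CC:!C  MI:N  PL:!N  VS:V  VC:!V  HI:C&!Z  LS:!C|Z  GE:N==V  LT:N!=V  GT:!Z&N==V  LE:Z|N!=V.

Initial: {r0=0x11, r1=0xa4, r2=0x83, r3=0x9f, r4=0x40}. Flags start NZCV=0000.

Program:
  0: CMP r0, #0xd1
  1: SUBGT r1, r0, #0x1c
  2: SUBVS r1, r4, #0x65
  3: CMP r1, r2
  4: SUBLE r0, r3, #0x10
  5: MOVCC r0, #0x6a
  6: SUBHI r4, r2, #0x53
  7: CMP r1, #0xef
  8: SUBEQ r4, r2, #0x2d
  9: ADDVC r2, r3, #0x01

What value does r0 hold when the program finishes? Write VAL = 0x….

VAL = 0x11

0: ✓ CMP  NZCV=0000
1: ✓ SUBGT  r1←0xf5
2: · SUBVS
3: ✓ CMP  NZCV=0010
4: · SUBLE
5: · MOVCC
6: ✓ SUBHI  r4←0x30
7: ✓ CMP  NZCV=0010
8: · SUBEQ
9: ✓ ADDVC  r2←0xa0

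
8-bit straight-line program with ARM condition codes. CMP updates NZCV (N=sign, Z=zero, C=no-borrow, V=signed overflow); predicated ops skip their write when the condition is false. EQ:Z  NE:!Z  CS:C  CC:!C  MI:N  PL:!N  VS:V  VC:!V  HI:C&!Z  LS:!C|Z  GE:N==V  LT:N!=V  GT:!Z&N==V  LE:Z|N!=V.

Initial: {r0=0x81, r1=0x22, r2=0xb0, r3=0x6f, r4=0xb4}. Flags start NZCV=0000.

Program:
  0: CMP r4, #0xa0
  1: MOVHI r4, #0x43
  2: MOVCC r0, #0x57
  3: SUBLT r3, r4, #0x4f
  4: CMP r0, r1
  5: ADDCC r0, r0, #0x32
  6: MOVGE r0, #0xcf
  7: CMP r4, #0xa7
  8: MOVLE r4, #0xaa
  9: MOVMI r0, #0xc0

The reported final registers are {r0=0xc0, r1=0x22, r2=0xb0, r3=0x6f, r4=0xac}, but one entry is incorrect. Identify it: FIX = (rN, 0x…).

0: ✓ CMP  NZCV=0010
1: ✓ MOVHI  r4←0x43
2: · MOVCC
3: · SUBLT
4: ✓ CMP  NZCV=0011
5: · ADDCC
6: · MOVGE
7: ✓ CMP  NZCV=1001
8: · MOVLE
9: ✓ MOVMI  r0←0xc0

FIX = (r4, 0x43)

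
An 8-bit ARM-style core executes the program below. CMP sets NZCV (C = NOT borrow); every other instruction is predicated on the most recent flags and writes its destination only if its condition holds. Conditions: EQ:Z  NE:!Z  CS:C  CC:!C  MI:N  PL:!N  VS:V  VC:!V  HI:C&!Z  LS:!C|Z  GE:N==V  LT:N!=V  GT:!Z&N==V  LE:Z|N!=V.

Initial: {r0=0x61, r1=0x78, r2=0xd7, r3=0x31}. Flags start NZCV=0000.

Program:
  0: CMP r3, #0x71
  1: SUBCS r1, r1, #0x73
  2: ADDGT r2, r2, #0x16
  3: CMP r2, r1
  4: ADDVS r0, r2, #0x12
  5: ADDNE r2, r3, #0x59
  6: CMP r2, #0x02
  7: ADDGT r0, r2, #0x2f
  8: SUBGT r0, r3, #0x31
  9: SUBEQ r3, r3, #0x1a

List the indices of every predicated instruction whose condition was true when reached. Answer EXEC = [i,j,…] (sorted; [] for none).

[0] flags=1000 → (cmp)
[1] flags=1000 CS?F → skip
[2] flags=1000 GT?F → skip
[3] flags=0011 → (cmp)
[4] flags=0011 VS?T → r0=0xe9
[5] flags=0011 NE?T → r2=0x8a
[6] flags=1010 → (cmp)
[7] flags=1010 GT?F → skip
[8] flags=1010 GT?F → skip
[9] flags=1010 EQ?F → skip

EXEC = [4,5]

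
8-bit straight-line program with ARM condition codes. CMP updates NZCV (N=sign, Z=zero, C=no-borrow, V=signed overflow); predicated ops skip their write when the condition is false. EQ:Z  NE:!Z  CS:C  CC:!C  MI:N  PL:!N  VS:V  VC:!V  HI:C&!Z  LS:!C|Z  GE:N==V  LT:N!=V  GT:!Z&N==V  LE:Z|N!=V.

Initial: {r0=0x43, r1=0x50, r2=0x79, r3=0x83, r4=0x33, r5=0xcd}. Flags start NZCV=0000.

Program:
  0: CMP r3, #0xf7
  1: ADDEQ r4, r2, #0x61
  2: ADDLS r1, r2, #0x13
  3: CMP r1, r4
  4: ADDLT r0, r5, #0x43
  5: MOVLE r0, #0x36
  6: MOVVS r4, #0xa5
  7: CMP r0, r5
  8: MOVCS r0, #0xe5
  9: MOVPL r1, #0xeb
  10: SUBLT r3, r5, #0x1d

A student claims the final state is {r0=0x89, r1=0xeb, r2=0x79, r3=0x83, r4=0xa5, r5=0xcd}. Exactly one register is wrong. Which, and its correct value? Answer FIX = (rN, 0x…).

0: ✓ CMP  NZCV=1000
1: · ADDEQ
2: ✓ ADDLS  r1←0x8c
3: ✓ CMP  NZCV=0011
4: ✓ ADDLT  r0←0x10
5: ✓ MOVLE  r0←0x36
6: ✓ MOVVS  r4←0xa5
7: ✓ CMP  NZCV=0000
8: · MOVCS
9: ✓ MOVPL  r1←0xeb
10: · SUBLT

FIX = (r0, 0x36)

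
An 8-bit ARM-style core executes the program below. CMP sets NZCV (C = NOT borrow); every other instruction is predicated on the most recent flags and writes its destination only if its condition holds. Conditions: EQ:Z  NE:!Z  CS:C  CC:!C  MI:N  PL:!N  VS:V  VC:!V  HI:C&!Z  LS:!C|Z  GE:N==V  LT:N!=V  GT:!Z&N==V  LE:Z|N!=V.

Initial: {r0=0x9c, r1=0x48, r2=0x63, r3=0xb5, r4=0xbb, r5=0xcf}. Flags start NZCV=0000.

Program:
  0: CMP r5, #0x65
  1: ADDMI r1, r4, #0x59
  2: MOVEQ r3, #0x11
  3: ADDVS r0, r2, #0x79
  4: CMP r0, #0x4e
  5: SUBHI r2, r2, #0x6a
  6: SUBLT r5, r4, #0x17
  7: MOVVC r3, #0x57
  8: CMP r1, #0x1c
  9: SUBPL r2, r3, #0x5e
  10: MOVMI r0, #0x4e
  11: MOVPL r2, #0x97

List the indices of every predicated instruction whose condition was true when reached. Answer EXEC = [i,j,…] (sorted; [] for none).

0: ✓ CMP  NZCV=0011
1: · ADDMI
2: · MOVEQ
3: ✓ ADDVS  r0←0xdc
4: ✓ CMP  NZCV=1010
5: ✓ SUBHI  r2←0xf9
6: ✓ SUBLT  r5←0xa4
7: ✓ MOVVC  r3←0x57
8: ✓ CMP  NZCV=0010
9: ✓ SUBPL  r2←0xf9
10: · MOVMI
11: ✓ MOVPL  r2←0x97

EXEC = [3,5,6,7,9,11]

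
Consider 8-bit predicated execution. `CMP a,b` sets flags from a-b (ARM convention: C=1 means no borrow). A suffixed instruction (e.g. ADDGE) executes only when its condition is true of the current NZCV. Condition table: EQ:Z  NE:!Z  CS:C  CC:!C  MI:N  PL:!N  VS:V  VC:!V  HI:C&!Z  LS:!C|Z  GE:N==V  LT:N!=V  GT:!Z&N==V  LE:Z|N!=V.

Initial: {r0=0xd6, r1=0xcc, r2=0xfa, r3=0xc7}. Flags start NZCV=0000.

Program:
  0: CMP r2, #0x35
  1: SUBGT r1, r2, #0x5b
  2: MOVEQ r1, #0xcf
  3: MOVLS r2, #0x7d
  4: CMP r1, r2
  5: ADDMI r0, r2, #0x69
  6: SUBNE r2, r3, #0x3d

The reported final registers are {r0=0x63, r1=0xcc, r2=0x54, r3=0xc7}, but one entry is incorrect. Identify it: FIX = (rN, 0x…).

0: ✓ CMP  NZCV=1010
1: · SUBGT
2: · MOVEQ
3: · MOVLS
4: ✓ CMP  NZCV=1000
5: ✓ ADDMI  r0←0x63
6: ✓ SUBNE  r2←0x8a

FIX = (r2, 0x8a)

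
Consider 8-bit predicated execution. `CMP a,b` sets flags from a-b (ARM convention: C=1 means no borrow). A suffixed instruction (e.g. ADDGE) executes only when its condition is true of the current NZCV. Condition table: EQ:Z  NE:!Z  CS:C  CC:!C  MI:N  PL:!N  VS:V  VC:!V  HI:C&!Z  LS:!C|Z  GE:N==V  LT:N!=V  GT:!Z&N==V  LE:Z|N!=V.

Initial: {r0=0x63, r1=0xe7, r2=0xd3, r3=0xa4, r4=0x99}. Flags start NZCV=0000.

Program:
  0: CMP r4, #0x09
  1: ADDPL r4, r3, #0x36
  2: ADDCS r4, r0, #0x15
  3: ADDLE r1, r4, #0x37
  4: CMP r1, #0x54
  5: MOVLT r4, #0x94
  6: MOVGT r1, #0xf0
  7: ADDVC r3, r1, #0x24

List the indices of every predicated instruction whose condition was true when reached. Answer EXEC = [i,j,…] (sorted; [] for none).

EXEC = [2,3,5]

0: ✓ CMP  NZCV=1010
1: · ADDPL
2: ✓ ADDCS  r4←0x78
3: ✓ ADDLE  r1←0xaf
4: ✓ CMP  NZCV=0011
5: ✓ MOVLT  r4←0x94
6: · MOVGT
7: · ADDVC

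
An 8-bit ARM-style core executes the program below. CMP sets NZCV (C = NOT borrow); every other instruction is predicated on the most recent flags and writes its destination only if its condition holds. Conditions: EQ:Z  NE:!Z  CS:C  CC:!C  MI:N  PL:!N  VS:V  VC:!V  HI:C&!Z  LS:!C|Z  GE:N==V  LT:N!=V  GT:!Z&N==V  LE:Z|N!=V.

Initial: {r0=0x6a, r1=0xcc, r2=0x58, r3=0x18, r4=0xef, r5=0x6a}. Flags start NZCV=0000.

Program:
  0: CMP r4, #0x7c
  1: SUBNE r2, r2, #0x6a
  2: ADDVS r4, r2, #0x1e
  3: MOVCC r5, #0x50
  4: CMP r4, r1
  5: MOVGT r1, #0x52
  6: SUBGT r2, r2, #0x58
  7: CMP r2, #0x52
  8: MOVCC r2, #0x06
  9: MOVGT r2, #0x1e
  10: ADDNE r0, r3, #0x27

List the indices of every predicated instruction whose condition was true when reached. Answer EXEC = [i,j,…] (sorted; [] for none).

EXEC = [1,2,5,6,10]

0: ✓ CMP  NZCV=0011
1: ✓ SUBNE  r2←0xee
2: ✓ ADDVS  r4←0x0c
3: · MOVCC
4: ✓ CMP  NZCV=0000
5: ✓ MOVGT  r1←0x52
6: ✓ SUBGT  r2←0x96
7: ✓ CMP  NZCV=0011
8: · MOVCC
9: · MOVGT
10: ✓ ADDNE  r0←0x3f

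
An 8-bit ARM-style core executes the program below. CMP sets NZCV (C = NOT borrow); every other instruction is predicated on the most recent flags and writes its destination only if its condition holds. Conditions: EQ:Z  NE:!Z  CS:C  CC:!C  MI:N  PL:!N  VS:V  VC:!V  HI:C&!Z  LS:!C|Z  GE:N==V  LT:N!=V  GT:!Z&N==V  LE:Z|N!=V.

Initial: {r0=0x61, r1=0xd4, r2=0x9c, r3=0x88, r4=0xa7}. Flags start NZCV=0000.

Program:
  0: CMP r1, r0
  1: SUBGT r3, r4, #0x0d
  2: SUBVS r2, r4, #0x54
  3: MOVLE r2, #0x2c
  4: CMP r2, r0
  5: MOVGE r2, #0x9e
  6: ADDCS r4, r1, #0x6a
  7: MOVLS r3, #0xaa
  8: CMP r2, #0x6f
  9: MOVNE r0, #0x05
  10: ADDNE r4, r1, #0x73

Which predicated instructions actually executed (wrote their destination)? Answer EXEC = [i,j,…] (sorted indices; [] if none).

EXEC = [2,3,7,9,10]

[0] flags=0011 → (cmp)
[1] flags=0011 GT?F → skip
[2] flags=0011 VS?T → r2=0x53
[3] flags=0011 LE?T → r2=0x2c
[4] flags=1000 → (cmp)
[5] flags=1000 GE?F → skip
[6] flags=1000 CS?F → skip
[7] flags=1000 LS?T → r3=0xaa
[8] flags=1000 → (cmp)
[9] flags=1000 NE?T → r0=0x05
[10] flags=1000 NE?T → r4=0x47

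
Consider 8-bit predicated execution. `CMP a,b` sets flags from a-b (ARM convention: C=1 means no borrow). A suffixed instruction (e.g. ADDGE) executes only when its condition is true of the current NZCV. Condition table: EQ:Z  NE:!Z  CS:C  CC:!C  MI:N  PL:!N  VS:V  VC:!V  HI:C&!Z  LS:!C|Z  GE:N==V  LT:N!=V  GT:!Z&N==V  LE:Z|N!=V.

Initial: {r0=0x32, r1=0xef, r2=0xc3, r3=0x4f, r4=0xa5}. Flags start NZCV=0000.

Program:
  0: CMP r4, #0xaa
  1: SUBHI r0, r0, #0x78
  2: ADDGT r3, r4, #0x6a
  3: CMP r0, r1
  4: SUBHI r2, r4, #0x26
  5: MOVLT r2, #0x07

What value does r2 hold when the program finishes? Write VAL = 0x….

[0] flags=1000 → (cmp)
[1] flags=1000 HI?F → skip
[2] flags=1000 GT?F → skip
[3] flags=0000 → (cmp)
[4] flags=0000 HI?F → skip
[5] flags=0000 LT?F → skip

VAL = 0xc3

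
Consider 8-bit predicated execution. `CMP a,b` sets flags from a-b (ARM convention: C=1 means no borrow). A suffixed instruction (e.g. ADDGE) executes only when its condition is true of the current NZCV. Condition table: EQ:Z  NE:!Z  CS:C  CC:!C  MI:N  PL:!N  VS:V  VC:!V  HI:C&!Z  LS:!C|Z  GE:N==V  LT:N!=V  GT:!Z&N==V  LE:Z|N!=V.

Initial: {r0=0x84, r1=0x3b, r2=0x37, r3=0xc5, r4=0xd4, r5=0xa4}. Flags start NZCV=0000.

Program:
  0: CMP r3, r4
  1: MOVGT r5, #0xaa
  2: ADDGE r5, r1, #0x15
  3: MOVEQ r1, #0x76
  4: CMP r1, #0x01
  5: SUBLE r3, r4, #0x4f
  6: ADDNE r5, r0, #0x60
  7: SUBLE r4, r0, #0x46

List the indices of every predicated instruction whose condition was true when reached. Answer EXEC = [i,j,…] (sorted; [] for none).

0: ✓ CMP  NZCV=1000
1: · MOVGT
2: · ADDGE
3: · MOVEQ
4: ✓ CMP  NZCV=0010
5: · SUBLE
6: ✓ ADDNE  r5←0xe4
7: · SUBLE

EXEC = [6]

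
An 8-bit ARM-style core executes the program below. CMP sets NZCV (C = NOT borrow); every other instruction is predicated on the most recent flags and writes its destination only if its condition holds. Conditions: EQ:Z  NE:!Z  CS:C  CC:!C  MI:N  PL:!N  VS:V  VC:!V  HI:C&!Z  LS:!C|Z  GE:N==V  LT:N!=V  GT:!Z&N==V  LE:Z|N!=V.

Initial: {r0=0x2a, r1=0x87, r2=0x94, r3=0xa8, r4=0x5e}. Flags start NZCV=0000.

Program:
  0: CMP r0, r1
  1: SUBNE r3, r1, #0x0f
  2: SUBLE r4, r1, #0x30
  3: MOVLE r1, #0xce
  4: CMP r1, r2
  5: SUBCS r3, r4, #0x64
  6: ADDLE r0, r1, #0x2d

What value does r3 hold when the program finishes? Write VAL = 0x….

VAL = 0x78

0: ✓ CMP  NZCV=1001
1: ✓ SUBNE  r3←0x78
2: · SUBLE
3: · MOVLE
4: ✓ CMP  NZCV=1000
5: · SUBCS
6: ✓ ADDLE  r0←0xb4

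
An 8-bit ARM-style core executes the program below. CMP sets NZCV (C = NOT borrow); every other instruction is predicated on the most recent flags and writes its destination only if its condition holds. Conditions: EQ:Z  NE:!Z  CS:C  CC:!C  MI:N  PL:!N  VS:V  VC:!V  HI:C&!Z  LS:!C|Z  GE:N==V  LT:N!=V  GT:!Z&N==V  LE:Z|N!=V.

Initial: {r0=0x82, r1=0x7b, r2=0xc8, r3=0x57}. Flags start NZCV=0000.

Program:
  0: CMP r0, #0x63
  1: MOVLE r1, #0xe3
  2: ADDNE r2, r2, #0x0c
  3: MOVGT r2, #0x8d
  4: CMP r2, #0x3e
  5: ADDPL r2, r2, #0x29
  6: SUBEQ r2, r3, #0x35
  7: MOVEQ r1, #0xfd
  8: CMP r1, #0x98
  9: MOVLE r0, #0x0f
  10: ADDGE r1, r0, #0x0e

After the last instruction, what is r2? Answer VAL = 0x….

VAL = 0xd4

0: ✓ CMP  NZCV=0011
1: ✓ MOVLE  r1←0xe3
2: ✓ ADDNE  r2←0xd4
3: · MOVGT
4: ✓ CMP  NZCV=1010
5: · ADDPL
6: · SUBEQ
7: · MOVEQ
8: ✓ CMP  NZCV=0010
9: · MOVLE
10: ✓ ADDGE  r1←0x90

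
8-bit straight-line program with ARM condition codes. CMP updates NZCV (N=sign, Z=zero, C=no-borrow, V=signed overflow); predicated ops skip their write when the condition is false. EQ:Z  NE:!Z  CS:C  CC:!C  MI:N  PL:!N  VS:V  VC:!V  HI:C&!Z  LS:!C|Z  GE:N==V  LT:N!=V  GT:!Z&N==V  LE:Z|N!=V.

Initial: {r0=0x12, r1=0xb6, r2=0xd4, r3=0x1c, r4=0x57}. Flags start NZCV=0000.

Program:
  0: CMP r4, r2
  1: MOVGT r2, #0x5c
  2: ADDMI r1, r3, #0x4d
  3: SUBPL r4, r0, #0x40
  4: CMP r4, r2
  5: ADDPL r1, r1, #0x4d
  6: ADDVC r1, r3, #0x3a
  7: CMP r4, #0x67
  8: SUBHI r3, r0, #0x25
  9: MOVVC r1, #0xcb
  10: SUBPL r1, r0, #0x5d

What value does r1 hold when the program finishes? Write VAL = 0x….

[0] flags=1001 → (cmp)
[1] flags=1001 GT?T → r2=0x5c
[2] flags=1001 MI?T → r1=0x69
[3] flags=1001 PL?F → skip
[4] flags=1000 → (cmp)
[5] flags=1000 PL?F → skip
[6] flags=1000 VC?T → r1=0x56
[7] flags=1000 → (cmp)
[8] flags=1000 HI?F → skip
[9] flags=1000 VC?T → r1=0xcb
[10] flags=1000 PL?F → skip

VAL = 0xcb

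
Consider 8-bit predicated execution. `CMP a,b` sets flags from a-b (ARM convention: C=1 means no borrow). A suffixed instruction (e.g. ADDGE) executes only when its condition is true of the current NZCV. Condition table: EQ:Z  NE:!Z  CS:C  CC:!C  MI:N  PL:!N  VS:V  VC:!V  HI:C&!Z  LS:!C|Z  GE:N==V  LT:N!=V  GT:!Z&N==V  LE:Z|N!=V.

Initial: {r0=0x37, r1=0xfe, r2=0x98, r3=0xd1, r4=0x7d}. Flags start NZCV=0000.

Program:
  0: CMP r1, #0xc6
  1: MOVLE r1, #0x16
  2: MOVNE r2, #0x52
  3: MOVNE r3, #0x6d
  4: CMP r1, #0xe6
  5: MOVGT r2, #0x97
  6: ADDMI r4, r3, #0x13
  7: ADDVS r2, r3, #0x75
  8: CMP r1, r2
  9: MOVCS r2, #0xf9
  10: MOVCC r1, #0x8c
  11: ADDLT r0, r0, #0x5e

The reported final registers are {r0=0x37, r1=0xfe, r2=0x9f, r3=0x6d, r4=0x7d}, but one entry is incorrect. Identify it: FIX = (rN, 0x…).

FIX = (r2, 0xf9)

[0] flags=0010 → (cmp)
[1] flags=0010 LE?F → skip
[2] flags=0010 NE?T → r2=0x52
[3] flags=0010 NE?T → r3=0x6d
[4] flags=0010 → (cmp)
[5] flags=0010 GT?T → r2=0x97
[6] flags=0010 MI?F → skip
[7] flags=0010 VS?F → skip
[8] flags=0010 → (cmp)
[9] flags=0010 CS?T → r2=0xf9
[10] flags=0010 CC?F → skip
[11] flags=0010 LT?F → skip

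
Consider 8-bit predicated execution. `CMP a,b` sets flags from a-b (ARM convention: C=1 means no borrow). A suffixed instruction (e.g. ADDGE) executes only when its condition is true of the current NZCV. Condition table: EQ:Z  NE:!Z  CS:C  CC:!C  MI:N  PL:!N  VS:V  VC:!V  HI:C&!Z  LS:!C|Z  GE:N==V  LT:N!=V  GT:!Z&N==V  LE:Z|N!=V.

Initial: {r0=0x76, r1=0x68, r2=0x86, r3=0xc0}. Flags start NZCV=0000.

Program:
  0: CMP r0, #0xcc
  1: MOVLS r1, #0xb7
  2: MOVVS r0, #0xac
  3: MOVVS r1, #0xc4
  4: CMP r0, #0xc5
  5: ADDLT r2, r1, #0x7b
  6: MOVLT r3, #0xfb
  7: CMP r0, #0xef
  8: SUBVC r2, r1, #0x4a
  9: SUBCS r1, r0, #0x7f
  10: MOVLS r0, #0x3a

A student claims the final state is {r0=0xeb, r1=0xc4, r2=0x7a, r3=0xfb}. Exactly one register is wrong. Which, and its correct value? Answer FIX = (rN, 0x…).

[0] flags=1001 → (cmp)
[1] flags=1001 LS?T → r1=0xb7
[2] flags=1001 VS?T → r0=0xac
[3] flags=1001 VS?T → r1=0xc4
[4] flags=1000 → (cmp)
[5] flags=1000 LT?T → r2=0x3f
[6] flags=1000 LT?T → r3=0xfb
[7] flags=1000 → (cmp)
[8] flags=1000 VC?T → r2=0x7a
[9] flags=1000 CS?F → skip
[10] flags=1000 LS?T → r0=0x3a

FIX = (r0, 0x3a)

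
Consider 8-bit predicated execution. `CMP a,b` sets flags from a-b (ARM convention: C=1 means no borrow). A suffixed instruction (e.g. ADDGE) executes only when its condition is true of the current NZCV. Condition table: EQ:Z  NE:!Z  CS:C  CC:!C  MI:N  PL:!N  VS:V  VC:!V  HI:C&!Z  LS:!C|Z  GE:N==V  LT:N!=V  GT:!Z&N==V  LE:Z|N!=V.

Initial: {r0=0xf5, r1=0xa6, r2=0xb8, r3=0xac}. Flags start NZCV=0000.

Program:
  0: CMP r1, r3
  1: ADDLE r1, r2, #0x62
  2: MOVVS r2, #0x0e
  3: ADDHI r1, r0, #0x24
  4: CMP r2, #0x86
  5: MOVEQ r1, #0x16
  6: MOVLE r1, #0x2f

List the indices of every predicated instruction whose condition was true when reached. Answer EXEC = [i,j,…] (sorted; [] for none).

EXEC = [1]

0: ✓ CMP  NZCV=1000
1: ✓ ADDLE  r1←0x1a
2: · MOVVS
3: · ADDHI
4: ✓ CMP  NZCV=0010
5: · MOVEQ
6: · MOVLE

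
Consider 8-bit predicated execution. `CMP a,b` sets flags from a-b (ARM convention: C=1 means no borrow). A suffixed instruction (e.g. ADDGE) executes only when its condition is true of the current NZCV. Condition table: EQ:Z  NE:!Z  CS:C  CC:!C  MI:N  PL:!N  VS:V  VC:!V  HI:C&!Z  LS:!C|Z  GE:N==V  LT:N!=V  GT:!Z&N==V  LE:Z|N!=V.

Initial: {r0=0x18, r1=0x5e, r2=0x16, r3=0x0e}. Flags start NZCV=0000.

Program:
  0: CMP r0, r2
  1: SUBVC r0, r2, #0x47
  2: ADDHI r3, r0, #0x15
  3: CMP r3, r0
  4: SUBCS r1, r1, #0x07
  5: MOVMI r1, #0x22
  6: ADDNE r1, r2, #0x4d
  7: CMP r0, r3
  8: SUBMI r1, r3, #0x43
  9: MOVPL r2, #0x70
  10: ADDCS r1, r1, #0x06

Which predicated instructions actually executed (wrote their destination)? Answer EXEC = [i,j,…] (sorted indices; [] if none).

[0] flags=0010 → (cmp)
[1] flags=0010 VC?T → r0=0xcf
[2] flags=0010 HI?T → r3=0xe4
[3] flags=0010 → (cmp)
[4] flags=0010 CS?T → r1=0x57
[5] flags=0010 MI?F → skip
[6] flags=0010 NE?T → r1=0x63
[7] flags=1000 → (cmp)
[8] flags=1000 MI?T → r1=0xa1
[9] flags=1000 PL?F → skip
[10] flags=1000 CS?F → skip

EXEC = [1,2,4,6,8]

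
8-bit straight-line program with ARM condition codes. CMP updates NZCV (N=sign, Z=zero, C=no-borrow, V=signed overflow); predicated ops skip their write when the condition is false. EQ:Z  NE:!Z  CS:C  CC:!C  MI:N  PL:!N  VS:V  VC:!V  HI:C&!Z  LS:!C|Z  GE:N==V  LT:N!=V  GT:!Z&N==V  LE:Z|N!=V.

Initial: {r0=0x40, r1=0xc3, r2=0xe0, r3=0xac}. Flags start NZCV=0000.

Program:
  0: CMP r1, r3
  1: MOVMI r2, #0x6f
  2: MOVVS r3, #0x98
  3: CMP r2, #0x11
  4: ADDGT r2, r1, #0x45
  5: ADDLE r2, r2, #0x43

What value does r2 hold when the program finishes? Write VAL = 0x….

VAL = 0x23

0: ✓ CMP  NZCV=0010
1: · MOVMI
2: · MOVVS
3: ✓ CMP  NZCV=1010
4: · ADDGT
5: ✓ ADDLE  r2←0x23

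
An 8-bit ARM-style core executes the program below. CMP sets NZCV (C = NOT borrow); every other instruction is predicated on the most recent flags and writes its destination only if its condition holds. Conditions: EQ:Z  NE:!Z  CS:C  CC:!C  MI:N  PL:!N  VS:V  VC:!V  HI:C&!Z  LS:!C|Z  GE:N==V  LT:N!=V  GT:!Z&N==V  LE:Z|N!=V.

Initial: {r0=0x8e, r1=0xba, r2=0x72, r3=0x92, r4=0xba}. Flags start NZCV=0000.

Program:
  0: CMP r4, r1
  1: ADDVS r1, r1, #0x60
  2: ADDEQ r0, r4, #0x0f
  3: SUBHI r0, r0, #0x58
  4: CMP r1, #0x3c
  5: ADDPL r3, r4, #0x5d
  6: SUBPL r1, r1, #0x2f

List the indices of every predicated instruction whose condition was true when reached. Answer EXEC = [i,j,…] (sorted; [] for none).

EXEC = [2,5,6]

[0] flags=0110 → (cmp)
[1] flags=0110 VS?F → skip
[2] flags=0110 EQ?T → r0=0xc9
[3] flags=0110 HI?F → skip
[4] flags=0011 → (cmp)
[5] flags=0011 PL?T → r3=0x17
[6] flags=0011 PL?T → r1=0x8b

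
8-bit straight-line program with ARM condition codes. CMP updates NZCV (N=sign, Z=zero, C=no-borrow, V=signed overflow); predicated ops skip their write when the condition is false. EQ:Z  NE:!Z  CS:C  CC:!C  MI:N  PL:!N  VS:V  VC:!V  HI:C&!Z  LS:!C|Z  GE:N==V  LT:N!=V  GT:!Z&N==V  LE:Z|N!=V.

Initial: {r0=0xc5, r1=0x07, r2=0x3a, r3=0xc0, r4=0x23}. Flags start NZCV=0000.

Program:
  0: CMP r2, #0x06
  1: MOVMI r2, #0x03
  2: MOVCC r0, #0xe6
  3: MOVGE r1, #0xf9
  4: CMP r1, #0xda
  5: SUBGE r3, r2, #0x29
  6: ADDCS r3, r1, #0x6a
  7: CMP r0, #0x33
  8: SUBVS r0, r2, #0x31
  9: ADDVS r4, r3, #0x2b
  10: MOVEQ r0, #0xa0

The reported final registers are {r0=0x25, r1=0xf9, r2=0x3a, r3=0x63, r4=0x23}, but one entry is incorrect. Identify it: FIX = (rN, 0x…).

[0] flags=0010 → (cmp)
[1] flags=0010 MI?F → skip
[2] flags=0010 CC?F → skip
[3] flags=0010 GE?T → r1=0xf9
[4] flags=0010 → (cmp)
[5] flags=0010 GE?T → r3=0x11
[6] flags=0010 CS?T → r3=0x63
[7] flags=1010 → (cmp)
[8] flags=1010 VS?F → skip
[9] flags=1010 VS?F → skip
[10] flags=1010 EQ?F → skip

FIX = (r0, 0xc5)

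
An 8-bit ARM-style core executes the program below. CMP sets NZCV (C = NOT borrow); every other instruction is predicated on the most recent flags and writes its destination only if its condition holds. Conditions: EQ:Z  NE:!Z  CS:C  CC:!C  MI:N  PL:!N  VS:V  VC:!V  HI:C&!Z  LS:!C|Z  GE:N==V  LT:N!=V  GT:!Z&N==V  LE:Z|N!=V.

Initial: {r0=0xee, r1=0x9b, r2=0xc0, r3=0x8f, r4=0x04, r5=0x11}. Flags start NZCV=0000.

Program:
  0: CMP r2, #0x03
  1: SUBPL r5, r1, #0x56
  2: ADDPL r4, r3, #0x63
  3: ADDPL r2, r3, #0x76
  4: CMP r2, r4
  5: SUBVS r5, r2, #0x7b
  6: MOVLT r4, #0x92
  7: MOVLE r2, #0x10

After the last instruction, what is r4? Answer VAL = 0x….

VAL = 0x92

[0] flags=1010 → (cmp)
[1] flags=1010 PL?F → skip
[2] flags=1010 PL?F → skip
[3] flags=1010 PL?F → skip
[4] flags=1010 → (cmp)
[5] flags=1010 VS?F → skip
[6] flags=1010 LT?T → r4=0x92
[7] flags=1010 LE?T → r2=0x10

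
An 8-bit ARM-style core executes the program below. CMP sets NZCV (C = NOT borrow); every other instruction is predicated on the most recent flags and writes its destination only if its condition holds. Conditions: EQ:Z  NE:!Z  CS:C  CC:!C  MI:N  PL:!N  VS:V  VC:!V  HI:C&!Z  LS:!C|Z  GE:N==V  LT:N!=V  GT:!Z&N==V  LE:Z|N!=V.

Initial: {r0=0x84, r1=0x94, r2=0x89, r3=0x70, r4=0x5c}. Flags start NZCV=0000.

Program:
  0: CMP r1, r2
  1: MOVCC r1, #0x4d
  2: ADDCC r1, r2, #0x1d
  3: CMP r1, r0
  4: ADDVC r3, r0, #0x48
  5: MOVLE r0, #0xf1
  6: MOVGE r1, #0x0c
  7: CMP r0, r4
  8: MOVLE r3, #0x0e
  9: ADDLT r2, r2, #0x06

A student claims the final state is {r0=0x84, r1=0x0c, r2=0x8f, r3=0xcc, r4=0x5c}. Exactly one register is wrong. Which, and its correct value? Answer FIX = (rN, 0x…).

FIX = (r3, 0x0e)

[0] flags=0010 → (cmp)
[1] flags=0010 CC?F → skip
[2] flags=0010 CC?F → skip
[3] flags=0010 → (cmp)
[4] flags=0010 VC?T → r3=0xcc
[5] flags=0010 LE?F → skip
[6] flags=0010 GE?T → r1=0x0c
[7] flags=0011 → (cmp)
[8] flags=0011 LE?T → r3=0x0e
[9] flags=0011 LT?T → r2=0x8f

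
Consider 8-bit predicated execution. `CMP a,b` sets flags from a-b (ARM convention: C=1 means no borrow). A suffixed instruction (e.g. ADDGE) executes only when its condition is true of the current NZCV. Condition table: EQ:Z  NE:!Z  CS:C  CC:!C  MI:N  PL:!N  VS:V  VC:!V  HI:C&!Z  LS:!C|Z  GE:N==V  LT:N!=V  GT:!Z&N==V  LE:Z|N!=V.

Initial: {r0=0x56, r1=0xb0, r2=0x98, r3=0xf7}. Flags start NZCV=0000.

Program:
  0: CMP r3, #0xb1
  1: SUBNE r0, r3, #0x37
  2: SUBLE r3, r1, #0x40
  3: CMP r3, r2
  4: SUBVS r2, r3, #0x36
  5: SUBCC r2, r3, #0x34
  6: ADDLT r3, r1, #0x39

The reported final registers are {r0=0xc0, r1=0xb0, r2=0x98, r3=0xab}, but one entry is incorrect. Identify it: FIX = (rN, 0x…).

0: ✓ CMP  NZCV=0010
1: ✓ SUBNE  r0←0xc0
2: · SUBLE
3: ✓ CMP  NZCV=0010
4: · SUBVS
5: · SUBCC
6: · ADDLT

FIX = (r3, 0xf7)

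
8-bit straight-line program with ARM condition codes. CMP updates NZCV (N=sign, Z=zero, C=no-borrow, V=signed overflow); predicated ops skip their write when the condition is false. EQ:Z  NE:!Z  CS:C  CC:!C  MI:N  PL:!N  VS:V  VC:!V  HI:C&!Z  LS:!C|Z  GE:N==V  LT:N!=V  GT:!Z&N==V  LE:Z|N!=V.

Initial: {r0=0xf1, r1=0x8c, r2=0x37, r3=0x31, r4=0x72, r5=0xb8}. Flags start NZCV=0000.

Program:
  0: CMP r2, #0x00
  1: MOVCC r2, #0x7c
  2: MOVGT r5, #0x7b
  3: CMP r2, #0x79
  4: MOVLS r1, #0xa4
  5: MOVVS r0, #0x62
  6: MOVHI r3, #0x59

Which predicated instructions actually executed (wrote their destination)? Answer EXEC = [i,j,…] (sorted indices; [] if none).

EXEC = [2,4]

0: ✓ CMP  NZCV=0010
1: · MOVCC
2: ✓ MOVGT  r5←0x7b
3: ✓ CMP  NZCV=1000
4: ✓ MOVLS  r1←0xa4
5: · MOVVS
6: · MOVHI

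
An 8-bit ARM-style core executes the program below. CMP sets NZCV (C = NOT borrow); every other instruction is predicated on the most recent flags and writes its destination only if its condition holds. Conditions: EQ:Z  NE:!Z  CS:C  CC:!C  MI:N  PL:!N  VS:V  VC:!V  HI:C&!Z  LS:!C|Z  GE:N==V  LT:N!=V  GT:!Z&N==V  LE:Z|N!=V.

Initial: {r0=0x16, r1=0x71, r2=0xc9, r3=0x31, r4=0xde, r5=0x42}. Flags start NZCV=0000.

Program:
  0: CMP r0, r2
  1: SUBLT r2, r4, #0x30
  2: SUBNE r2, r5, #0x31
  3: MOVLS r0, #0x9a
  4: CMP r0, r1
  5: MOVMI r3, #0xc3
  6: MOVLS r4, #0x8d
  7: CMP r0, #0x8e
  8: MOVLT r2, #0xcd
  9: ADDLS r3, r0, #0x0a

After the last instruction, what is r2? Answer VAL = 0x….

VAL = 0x11

0: ✓ CMP  NZCV=0000
1: · SUBLT
2: ✓ SUBNE  r2←0x11
3: ✓ MOVLS  r0←0x9a
4: ✓ CMP  NZCV=0011
5: · MOVMI
6: · MOVLS
7: ✓ CMP  NZCV=0010
8: · MOVLT
9: · ADDLS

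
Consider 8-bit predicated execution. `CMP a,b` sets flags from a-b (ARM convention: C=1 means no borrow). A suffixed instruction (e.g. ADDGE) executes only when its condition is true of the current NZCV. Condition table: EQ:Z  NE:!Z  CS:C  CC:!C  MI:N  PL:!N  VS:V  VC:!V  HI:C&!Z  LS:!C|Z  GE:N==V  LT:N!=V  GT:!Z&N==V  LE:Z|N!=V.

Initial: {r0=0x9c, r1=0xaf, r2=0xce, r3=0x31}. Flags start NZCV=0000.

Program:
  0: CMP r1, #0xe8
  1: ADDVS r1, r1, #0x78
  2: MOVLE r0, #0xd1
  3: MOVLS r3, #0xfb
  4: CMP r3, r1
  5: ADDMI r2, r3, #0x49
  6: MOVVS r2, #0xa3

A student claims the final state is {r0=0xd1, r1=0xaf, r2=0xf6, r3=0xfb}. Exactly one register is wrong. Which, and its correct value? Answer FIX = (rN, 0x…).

FIX = (r2, 0xce)

[0] flags=1000 → (cmp)
[1] flags=1000 VS?F → skip
[2] flags=1000 LE?T → r0=0xd1
[3] flags=1000 LS?T → r3=0xfb
[4] flags=0010 → (cmp)
[5] flags=0010 MI?F → skip
[6] flags=0010 VS?F → skip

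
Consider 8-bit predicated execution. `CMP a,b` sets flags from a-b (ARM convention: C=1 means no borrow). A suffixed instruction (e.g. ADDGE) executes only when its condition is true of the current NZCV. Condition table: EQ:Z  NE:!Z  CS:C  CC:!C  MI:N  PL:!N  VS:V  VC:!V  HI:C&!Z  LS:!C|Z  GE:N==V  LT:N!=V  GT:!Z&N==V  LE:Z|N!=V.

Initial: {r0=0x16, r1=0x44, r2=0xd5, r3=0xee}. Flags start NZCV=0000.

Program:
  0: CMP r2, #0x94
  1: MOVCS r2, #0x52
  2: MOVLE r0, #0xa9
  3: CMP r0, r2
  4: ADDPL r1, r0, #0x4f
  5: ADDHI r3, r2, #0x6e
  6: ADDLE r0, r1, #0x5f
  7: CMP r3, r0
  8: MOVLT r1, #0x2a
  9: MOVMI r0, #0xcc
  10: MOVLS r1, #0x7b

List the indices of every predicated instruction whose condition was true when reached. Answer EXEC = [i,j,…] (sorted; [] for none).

EXEC = [1,6]

[0] flags=0010 → (cmp)
[1] flags=0010 CS?T → r2=0x52
[2] flags=0010 LE?F → skip
[3] flags=1000 → (cmp)
[4] flags=1000 PL?F → skip
[5] flags=1000 HI?F → skip
[6] flags=1000 LE?T → r0=0xa3
[7] flags=0010 → (cmp)
[8] flags=0010 LT?F → skip
[9] flags=0010 MI?F → skip
[10] flags=0010 LS?F → skip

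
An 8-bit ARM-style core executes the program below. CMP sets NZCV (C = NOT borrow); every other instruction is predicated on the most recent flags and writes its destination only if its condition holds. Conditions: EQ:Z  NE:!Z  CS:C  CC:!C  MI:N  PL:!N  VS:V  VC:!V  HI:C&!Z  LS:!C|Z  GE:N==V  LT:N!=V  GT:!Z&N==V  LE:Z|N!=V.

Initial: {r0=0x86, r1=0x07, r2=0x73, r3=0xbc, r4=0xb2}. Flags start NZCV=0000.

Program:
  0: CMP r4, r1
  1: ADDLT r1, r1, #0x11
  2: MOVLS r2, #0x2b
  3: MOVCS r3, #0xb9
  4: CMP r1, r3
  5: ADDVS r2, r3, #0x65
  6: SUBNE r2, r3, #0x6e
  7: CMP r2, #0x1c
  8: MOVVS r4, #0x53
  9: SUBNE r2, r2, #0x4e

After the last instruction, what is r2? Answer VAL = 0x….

VAL = 0xfd

[0] flags=1010 → (cmp)
[1] flags=1010 LT?T → r1=0x18
[2] flags=1010 LS?F → skip
[3] flags=1010 CS?T → r3=0xb9
[4] flags=0000 → (cmp)
[5] flags=0000 VS?F → skip
[6] flags=0000 NE?T → r2=0x4b
[7] flags=0010 → (cmp)
[8] flags=0010 VS?F → skip
[9] flags=0010 NE?T → r2=0xfd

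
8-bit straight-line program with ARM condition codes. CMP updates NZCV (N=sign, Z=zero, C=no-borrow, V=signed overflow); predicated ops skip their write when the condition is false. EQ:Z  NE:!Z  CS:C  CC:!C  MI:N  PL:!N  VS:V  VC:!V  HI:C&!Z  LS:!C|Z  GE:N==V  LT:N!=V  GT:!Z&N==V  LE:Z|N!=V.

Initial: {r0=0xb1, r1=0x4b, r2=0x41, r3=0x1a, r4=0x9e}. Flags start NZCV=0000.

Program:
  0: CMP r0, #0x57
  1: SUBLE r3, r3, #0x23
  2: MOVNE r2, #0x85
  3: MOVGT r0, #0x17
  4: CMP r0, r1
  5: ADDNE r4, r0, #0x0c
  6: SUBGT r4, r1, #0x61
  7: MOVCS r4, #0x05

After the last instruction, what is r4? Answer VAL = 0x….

VAL = 0x05

[0] flags=0011 → (cmp)
[1] flags=0011 LE?T → r3=0xf7
[2] flags=0011 NE?T → r2=0x85
[3] flags=0011 GT?F → skip
[4] flags=0011 → (cmp)
[5] flags=0011 NE?T → r4=0xbd
[6] flags=0011 GT?F → skip
[7] flags=0011 CS?T → r4=0x05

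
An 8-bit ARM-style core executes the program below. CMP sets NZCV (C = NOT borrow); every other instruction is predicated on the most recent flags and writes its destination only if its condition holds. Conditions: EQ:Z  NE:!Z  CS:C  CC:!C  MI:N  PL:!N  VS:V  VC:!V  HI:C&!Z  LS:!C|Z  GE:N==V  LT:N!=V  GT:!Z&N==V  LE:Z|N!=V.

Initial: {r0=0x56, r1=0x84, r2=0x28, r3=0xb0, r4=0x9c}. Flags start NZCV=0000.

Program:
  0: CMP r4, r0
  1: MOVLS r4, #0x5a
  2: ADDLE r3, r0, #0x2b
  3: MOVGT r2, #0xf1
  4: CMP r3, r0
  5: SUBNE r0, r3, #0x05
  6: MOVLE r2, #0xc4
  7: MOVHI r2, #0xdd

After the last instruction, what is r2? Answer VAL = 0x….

0: ✓ CMP  NZCV=0011
1: · MOVLS
2: ✓ ADDLE  r3←0x81
3: · MOVGT
4: ✓ CMP  NZCV=0011
5: ✓ SUBNE  r0←0x7c
6: ✓ MOVLE  r2←0xc4
7: ✓ MOVHI  r2←0xdd

VAL = 0xdd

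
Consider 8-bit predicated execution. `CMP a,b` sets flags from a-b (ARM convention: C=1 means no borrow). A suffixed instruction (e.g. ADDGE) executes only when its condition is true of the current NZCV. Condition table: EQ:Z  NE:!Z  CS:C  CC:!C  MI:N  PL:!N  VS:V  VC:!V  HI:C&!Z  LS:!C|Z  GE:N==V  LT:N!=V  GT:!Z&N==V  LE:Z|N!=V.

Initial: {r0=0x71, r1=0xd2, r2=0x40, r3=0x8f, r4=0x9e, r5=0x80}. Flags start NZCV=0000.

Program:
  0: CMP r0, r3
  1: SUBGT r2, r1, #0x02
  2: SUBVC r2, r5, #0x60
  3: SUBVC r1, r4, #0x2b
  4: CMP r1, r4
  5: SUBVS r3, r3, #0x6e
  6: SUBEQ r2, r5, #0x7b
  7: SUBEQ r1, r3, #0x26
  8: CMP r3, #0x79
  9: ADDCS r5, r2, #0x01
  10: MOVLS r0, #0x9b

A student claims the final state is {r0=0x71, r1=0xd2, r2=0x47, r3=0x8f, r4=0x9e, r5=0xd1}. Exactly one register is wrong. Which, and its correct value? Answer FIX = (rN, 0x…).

0: ✓ CMP  NZCV=1001
1: ✓ SUBGT  r2←0xd0
2: · SUBVC
3: · SUBVC
4: ✓ CMP  NZCV=0010
5: · SUBVS
6: · SUBEQ
7: · SUBEQ
8: ✓ CMP  NZCV=0011
9: ✓ ADDCS  r5←0xd1
10: · MOVLS

FIX = (r2, 0xd0)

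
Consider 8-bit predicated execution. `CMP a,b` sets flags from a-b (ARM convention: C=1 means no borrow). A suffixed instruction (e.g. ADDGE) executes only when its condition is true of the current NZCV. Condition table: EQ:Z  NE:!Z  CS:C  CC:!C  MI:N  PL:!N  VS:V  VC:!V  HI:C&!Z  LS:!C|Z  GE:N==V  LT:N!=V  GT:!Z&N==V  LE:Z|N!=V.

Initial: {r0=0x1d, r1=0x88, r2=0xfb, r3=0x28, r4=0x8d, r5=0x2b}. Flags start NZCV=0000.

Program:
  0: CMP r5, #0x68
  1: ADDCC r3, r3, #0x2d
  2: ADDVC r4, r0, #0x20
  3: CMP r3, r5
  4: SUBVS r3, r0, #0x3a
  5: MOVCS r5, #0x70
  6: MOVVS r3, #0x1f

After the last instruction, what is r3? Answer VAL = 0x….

[0] flags=1000 → (cmp)
[1] flags=1000 CC?T → r3=0x55
[2] flags=1000 VC?T → r4=0x3d
[3] flags=0010 → (cmp)
[4] flags=0010 VS?F → skip
[5] flags=0010 CS?T → r5=0x70
[6] flags=0010 VS?F → skip

VAL = 0x55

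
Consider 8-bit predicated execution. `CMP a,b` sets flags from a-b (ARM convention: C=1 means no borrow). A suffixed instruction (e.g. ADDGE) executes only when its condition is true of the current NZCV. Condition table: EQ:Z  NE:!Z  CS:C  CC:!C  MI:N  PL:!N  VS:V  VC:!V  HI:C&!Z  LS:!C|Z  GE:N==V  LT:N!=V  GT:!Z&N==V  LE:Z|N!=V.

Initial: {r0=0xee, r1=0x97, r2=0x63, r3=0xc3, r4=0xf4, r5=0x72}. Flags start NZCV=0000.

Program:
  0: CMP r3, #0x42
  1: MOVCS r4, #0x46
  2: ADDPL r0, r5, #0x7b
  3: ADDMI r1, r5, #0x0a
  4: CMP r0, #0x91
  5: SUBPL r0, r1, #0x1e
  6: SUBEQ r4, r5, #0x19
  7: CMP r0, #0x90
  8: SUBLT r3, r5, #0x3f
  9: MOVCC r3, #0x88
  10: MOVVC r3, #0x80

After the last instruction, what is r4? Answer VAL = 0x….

VAL = 0x46

[0] flags=1010 → (cmp)
[1] flags=1010 CS?T → r4=0x46
[2] flags=1010 PL?F → skip
[3] flags=1010 MI?T → r1=0x7c
[4] flags=0010 → (cmp)
[5] flags=0010 PL?T → r0=0x5e
[6] flags=0010 EQ?F → skip
[7] flags=1001 → (cmp)
[8] flags=1001 LT?F → skip
[9] flags=1001 CC?T → r3=0x88
[10] flags=1001 VC?F → skip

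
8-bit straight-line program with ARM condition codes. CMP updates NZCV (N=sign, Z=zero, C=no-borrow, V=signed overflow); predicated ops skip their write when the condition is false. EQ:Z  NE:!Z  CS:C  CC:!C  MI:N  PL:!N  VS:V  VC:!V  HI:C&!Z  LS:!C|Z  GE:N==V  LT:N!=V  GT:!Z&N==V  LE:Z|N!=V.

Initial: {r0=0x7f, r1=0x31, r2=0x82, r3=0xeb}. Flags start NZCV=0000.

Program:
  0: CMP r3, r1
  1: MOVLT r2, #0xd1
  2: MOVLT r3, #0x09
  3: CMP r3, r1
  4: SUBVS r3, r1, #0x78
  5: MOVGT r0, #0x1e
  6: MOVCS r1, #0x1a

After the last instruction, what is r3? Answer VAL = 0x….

VAL = 0x09

[0] flags=1010 → (cmp)
[1] flags=1010 LT?T → r2=0xd1
[2] flags=1010 LT?T → r3=0x09
[3] flags=1000 → (cmp)
[4] flags=1000 VS?F → skip
[5] flags=1000 GT?F → skip
[6] flags=1000 CS?F → skip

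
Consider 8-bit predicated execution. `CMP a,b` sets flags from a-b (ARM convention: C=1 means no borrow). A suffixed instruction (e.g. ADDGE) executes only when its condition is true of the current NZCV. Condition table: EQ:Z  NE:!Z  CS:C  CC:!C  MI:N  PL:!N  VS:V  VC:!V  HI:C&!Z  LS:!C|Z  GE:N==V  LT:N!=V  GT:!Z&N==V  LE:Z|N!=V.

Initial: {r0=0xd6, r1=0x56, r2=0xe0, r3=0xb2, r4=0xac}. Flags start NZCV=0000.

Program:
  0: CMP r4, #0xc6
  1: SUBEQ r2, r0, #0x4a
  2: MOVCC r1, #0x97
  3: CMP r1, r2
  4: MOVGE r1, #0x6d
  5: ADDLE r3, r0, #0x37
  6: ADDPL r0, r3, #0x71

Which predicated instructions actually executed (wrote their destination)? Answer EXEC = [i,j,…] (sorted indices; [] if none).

EXEC = [2,5]

0: ✓ CMP  NZCV=1000
1: · SUBEQ
2: ✓ MOVCC  r1←0x97
3: ✓ CMP  NZCV=1000
4: · MOVGE
5: ✓ ADDLE  r3←0x0d
6: · ADDPL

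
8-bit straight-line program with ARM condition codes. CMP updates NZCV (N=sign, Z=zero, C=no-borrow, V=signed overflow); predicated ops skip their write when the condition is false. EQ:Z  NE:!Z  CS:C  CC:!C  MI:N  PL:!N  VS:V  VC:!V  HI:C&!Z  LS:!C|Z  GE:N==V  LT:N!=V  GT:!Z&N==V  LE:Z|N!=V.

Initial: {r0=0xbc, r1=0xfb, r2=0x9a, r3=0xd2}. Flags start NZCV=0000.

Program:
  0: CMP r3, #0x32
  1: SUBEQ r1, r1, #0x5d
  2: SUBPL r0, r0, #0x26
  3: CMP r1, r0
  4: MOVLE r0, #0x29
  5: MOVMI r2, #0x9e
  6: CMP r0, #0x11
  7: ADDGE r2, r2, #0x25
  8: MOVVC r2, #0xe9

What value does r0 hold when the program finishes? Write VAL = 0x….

VAL = 0xbc

[0] flags=1010 → (cmp)
[1] flags=1010 EQ?F → skip
[2] flags=1010 PL?F → skip
[3] flags=0010 → (cmp)
[4] flags=0010 LE?F → skip
[5] flags=0010 MI?F → skip
[6] flags=1010 → (cmp)
[7] flags=1010 GE?F → skip
[8] flags=1010 VC?T → r2=0xe9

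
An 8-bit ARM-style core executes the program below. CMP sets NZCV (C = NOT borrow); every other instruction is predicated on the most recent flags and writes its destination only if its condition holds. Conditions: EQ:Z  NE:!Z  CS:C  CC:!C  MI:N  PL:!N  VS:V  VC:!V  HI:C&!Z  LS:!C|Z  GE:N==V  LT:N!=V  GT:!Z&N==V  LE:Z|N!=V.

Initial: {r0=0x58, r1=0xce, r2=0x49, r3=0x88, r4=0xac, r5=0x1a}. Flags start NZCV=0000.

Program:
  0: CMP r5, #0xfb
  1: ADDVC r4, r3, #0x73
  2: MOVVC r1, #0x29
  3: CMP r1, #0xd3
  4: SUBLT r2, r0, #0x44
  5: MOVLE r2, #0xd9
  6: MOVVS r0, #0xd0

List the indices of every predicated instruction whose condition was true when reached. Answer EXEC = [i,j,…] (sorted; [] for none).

EXEC = [1,2]

0: ✓ CMP  NZCV=0000
1: ✓ ADDVC  r4←0xfb
2: ✓ MOVVC  r1←0x29
3: ✓ CMP  NZCV=0000
4: · SUBLT
5: · MOVLE
6: · MOVVS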